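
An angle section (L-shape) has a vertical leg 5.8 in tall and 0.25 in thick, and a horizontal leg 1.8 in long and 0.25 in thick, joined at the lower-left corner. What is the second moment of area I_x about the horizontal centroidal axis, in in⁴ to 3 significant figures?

Break the section into simple shapes (no overlaps), measuring from the bottom-left corner of the bounding box.
Vertical leg: 0.25 × 5.8, A = 1.45 in², y = 2.9 in, Ī = 4.0648 in⁴.
Horizontal leg (remainder): 1.55 × 0.25, A = 0.3875 in², y = 0.125 in, Ī = 0.0020182 in⁴.
Centroid: ȳ = ΣA·y / ΣA = 2.3148 in.
Transfer each piece to the horizontal centroidal axis using Ī + A·d² with d = y − 2.3148:
  vertical leg: d = 0.5852 in → contributes +4.5614 in⁴
  horizontal leg (remainder): d = -2.1898 in → contributes +1.8602 in⁴
Total I = 6.4216 in⁴.

I_x ≈ 6.42 in⁴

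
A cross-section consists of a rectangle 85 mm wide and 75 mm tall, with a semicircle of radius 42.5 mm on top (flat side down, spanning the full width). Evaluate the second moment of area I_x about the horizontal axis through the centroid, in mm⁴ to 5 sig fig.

I_x ≈ 9.4024 × 10⁶ mm⁴

Treat the section as a set of non-overlapping primitives; coordinates are from the bounding-box lower-left.
Rectangular body: 85 × 75, A = 6 375 mm², y = 37.5 mm, Ī = 2 988 281 mm⁴.
Semicircular cap: semicircle r = 42.5, A = 2837.251 mm², y = 93.03756 mm, Ī = 358086.4 mm⁴.
Centroid: ȳ = ΣA·y / ΣA = 54.60483 mm.
Transfer each piece to the horizontal axis through the centroid using Ī + A·d² with d = y − 54.60483:
  rectangular body: d = -17.10483 mm → contributes +4 853 448 mm⁴
  semicircular cap: d = 38.43273 mm → contributes +4 548 918 mm⁴
Total I = 9 402 366 mm⁴.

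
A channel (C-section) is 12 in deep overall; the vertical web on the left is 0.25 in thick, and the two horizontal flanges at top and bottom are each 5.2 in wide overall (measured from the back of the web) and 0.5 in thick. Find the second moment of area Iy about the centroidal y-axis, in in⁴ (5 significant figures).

Split into non-overlapping primitives; take the origin at the lower-left of the bounding box.
Web: 0.25 × 12, A = 3 in², x = 0.125 in, Ī = 0.015625 in⁴.
Top flange (beyond web): 4.95 × 0.5, A = 2.475 in², x = 2.725 in, Ī = 5.053641 in⁴.
Bottom flange (beyond web): 4.95 × 0.5, A = 2.475 in², x = 2.725 in, Ī = 5.053641 in⁴.
Centroid: x̄ = ΣA·x / ΣA = 1.743868 in.
Transfer each piece to the centroidal y-axis using Ī + A·d² with d = x − 1.743868:
  web: d = -1.618868 in → contributes +7.877825 in⁴
  top flange (beyond web): d = 0.9811321 in → contributes +7.436125 in⁴
  bottom flange (beyond web): d = 0.9811321 in → contributes +7.436125 in⁴
Total I = 22.75008 in⁴.

Iy ≈ 22.750 in⁴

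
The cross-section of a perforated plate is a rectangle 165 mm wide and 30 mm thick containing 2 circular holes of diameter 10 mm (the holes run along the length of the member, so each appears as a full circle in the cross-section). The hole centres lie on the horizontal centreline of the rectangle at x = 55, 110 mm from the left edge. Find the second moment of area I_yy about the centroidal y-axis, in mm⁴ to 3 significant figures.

Decompose the section into non-overlapping parts with the origin at the bottom-left of its bounding rectangle.
Plate: 165 × 30, A = 4 950 mm², x = 82.5 mm, Ī = 11 230 313 mm⁴.
Hole 1 (subtracted): ⌀10, A = 78.54 mm², x = 55 mm, Ī = 490.87 mm⁴.
Hole 2 (subtracted): ⌀10, A = 78.54 mm², x = 110 mm, Ī = 490.87 mm⁴.
By symmetry the centroid is at mid-width, x̄ = 82.5 mm.
Transfer each piece to the centroidal y-axis using Ī + A·d² with d = x − 82.5:
  plate: d = 0 mm → contributes +11 230 313 mm⁴
  hole 1: d = -27.5 mm → contributes −59 887 mm⁴
  hole 2: d = 27.5 mm → contributes −59 887 mm⁴
Total I = 11 110 539 mm⁴.

I_yy ≈ 1.11 × 10⁷ mm⁴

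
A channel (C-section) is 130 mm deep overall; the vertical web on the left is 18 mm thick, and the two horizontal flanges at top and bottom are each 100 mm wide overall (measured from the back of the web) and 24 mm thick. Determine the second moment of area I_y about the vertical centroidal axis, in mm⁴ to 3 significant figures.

I_y ≈ 5.94 × 10⁶ mm⁴

Break the section into simple shapes (no overlaps), measuring from the bottom-left corner of the bounding box.
Web: 18 × 130, A = 2 340 mm², x = 9 mm, Ī = 63 180 mm⁴.
Top flange (beyond web): 82 × 24, A = 1 968 mm², x = 59 mm, Ī = 1 102 736 mm⁴.
Bottom flange (beyond web): 82 × 24, A = 1 968 mm², x = 59 mm, Ī = 1 102 736 mm⁴.
Centroid: x̄ = ΣA·x / ΣA = 40.358 mm.
Transfer each piece to the vertical centroidal axis using Ī + A·d² with d = x − 40.358:
  web: d = -31.358 mm → contributes +2 364 093 mm⁴
  top flange (beyond web): d = 18.642 mm → contributes +1 786 696 mm⁴
  bottom flange (beyond web): d = 18.642 mm → contributes +1 786 696 mm⁴
Total I = 5 937 486 mm⁴.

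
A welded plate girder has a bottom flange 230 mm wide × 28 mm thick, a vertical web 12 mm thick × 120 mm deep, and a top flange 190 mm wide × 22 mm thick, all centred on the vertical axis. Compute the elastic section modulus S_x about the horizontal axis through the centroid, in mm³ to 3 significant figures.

S_x ≈ 5.78 × 10⁵ mm³

Split into non-overlapping primitives; take the origin at the lower-left of the bounding box.
Bottom plate: 230 × 28, A = 6 440 mm², y = 14 mm, Ī = 420 747 mm⁴.
Web plate: 12 × 120, A = 1 440 mm², y = 88 mm, Ī = 1 728 000 mm⁴.
Top plate: 190 × 22, A = 4 180 mm², y = 159 mm, Ī = 168 593 mm⁴.
Centroid: ȳ = ΣA·y / ΣA = 73.093 mm.
Transfer each piece to the horizontal axis through the centroid using Ī + A·d² with d = y − 73.093:
  bottom plate: d = -59.093 mm → contributes +22 909 015 mm⁴
  web plate: d = 14.907 mm → contributes +2 048 000 mm⁴
  top plate: d = 85.907 mm → contributes +31 017 140 mm⁴
Total I = 55 974 156 mm⁴.
Extreme fibre distance c = 96.907 mm; S = I/c = 577 606 mm³.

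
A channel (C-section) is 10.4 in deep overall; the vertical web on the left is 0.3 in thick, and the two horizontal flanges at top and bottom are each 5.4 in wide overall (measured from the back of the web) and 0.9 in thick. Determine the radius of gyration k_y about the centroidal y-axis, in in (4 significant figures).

k_y ≈ 1.732 in

Break the section into simple shapes (no overlaps), measuring from the bottom-left corner of the bounding box.
Web: 0.3 × 10.4, A = 3.12 in², x = 0.15 in, Ī = 0.0234 in⁴.
Top flange (beyond web): 5.1 × 0.9, A = 4.59 in², x = 2.85 in, Ī = 9.94883 in⁴.
Bottom flange (beyond web): 5.1 × 0.9, A = 4.59 in², x = 2.85 in, Ī = 9.94883 in⁴.
Centroid: x̄ = ΣA·x / ΣA = 2.16512 in.
Transfer each piece to the centroidal y-axis using Ī + A·d² with d = x − 2.16512:
  web: d = -2.01512 in → contributes +12.6928 in⁴
  top flange (beyond web): d = 0.684878 in → contributes +12.1018 in⁴
  bottom flange (beyond web): d = 0.684878 in → contributes +12.1018 in⁴
Total I = 36.8964 in⁴.
Radius of gyration: k = √(I/A) = √(36.8964 / 12.3) = 1.73197 in.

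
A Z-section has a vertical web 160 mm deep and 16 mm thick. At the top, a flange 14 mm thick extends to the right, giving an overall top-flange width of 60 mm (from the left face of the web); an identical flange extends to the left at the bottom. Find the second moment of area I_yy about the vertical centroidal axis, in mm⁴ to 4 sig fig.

Split into non-overlapping primitives; take the origin at the lower-left of the bounding box.
Web: 16 × 160, A = 2 560 mm², x = 52 mm, Ī = 54613.3 mm⁴.
Top flange (beyond web): 44 × 14, A = 616 mm², x = 82 mm, Ī = 99381.3 mm⁴.
Bottom flange (beyond web): 44 × 14, A = 616 mm², x = 22 mm, Ī = 99381.3 mm⁴.
Centroid: x̄ = ΣA·x / ΣA = 52 mm.
Transfer each piece to the vertical centroidal axis using Ī + A·d² with d = x − 52:
  web: d = 0 mm → contributes +54613.3 mm⁴
  top flange (beyond web): d = 30 mm → contributes +653 781 mm⁴
  bottom flange (beyond web): d = -30 mm → contributes +653 781 mm⁴
Total I = 1 362 176 mm⁴.

I_yy ≈ 1.362 × 10⁶ mm⁴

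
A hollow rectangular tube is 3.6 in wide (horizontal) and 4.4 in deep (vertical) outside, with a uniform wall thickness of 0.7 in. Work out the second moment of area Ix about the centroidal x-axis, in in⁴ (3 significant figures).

Ix ≈ 20.6 in⁴

Split into non-overlapping primitives; take the origin at the lower-left of the bounding box.
Outer rectangle: 3.6 × 4.4, A = 15.84 in², y = 2.2 in, Ī = 25.555 in⁴.
Inner void (subtracted): 2.2 × 3, A = 6.6 in², y = 2.2 in, Ī = 4.95 in⁴.
By symmetry the centroid is at mid-height, ȳ = 2.2 in.
All pieces are centred on the centroidal x-axis, so I = ΣĪ (holes subtracted) = 20.605 in⁴.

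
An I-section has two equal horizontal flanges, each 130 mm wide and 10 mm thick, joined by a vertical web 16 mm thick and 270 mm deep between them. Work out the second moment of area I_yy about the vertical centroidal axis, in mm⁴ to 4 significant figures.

Treat the section as a set of non-overlapping primitives; coordinates are from the bounding-box lower-left.
Bottom flange: 130 × 10, A = 1 300 mm², x = 65 mm, Ī = 1 830 833 mm⁴.
Web: 16 × 270, A = 4 320 mm², x = 65 mm, Ī = 92 160 mm⁴.
Top flange: 130 × 10, A = 1 300 mm², x = 65 mm, Ī = 1 830 833 mm⁴.
By symmetry the centroid is at mid-width, x̄ = 65 mm.
All pieces are centred on the vertical centroidal axis, so I = ΣĪ = 3 753 827 mm⁴.

I_yy ≈ 3.754 × 10⁶ mm⁴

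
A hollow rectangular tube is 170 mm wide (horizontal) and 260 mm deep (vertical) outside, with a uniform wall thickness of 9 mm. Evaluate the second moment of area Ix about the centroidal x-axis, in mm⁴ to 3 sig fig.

Ix ≈ 6.95 × 10⁷ mm⁴

Treat the section as a set of non-overlapping primitives; coordinates are from the bounding-box lower-left.
Outer rectangle: 170 × 260, A = 44 200 mm², y = 130 mm, Ī = 248 993 333 mm⁴.
Inner void (subtracted): 152 × 242, A = 36 784 mm², y = 130 mm, Ī = 179 518 181 mm⁴.
By symmetry the centroid is at mid-height, ȳ = 130 mm.
All pieces are centred on the centroidal x-axis, so I = ΣĪ (holes subtracted) = 69 475 152 mm⁴.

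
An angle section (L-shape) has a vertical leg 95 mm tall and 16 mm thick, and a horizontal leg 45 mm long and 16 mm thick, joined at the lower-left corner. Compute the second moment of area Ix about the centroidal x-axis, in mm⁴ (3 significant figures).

Ix ≈ 1.71 × 10⁶ mm⁴

Treat the section as a set of non-overlapping primitives; coordinates are from the bounding-box lower-left.
Vertical leg: 16 × 95, A = 1 520 mm², y = 47.5 mm, Ī = 1 143 167 mm⁴.
Horizontal leg (remainder): 29 × 16, A = 464 mm², y = 8 mm, Ī = 9898.7 mm⁴.
Centroid: ȳ = ΣA·y / ΣA = 38.262 mm.
Transfer each piece to the centroidal x-axis using Ī + A·d² with d = y − 38.262:
  vertical leg: d = 9.2379 mm → contributes +1 272 882 mm⁴
  horizontal leg (remainder): d = -30.262 mm → contributes +434 827 mm⁴
Total I = 1 707 709 mm⁴.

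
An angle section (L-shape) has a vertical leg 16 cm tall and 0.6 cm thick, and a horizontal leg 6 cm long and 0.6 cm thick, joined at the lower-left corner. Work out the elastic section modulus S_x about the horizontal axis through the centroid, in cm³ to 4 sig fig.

S_x ≈ 35.05 cm³

Decompose the section into non-overlapping parts with the origin at the bottom-left of its bounding rectangle.
Vertical leg: 0.6 × 16, A = 9.6 cm², y = 8 cm, Ī = 204.8 cm⁴.
Horizontal leg (remainder): 5.4 × 0.6, A = 3.24 cm², y = 0.3 cm, Ī = 0.0972 cm⁴.
Centroid: ȳ = ΣA·y / ΣA = 6.05701 cm.
Transfer each piece to the horizontal axis through the centroid using Ī + A·d² with d = y − 6.05701:
  vertical leg: d = 1.94299 cm → contributes +241.042 cm⁴
  horizontal leg (remainder): d = -5.75701 cm → contributes +107.481 cm⁴
Total I = 348.523 cm⁴.
Extreme fibre distance c = 9.94299 cm; S = I/c = 35.0521 cm³.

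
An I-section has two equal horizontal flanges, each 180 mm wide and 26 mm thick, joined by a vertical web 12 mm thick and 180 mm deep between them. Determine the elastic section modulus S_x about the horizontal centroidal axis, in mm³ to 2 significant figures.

S_x ≈ 9.1 × 10⁵ mm³

Break the section into simple shapes (no overlaps), measuring from the bottom-left corner of the bounding box.
Bottom flange: 180 × 26, A = 4 680 mm², y = 13 mm, Ī = 263 640 mm⁴.
Web: 12 × 180, A = 2 160 mm², y = 116 mm, Ī = 5 832 000 mm⁴.
Top flange: 180 × 26, A = 4 680 mm², y = 219 mm, Ī = 263 640 mm⁴.
By symmetry the centroid is at mid-height, ȳ = 116 mm.
Transfer each piece to the horizontal centroidal axis using Ī + A·d² with d = y − 116:
  bottom flange: d = -103 mm → contributes +49 913 760 mm⁴
  web: d = 0 mm → contributes +5 832 000 mm⁴
  top flange: d = 103 mm → contributes +49 913 760 mm⁴
Total I = 105 659 520 mm⁴.
Extreme fibre distance c = 116 mm; S = I/c = 910 858 mm³.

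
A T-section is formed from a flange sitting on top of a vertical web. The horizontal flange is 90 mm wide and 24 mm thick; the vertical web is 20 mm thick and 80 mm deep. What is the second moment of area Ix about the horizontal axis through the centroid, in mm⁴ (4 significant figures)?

Treat the section as a set of non-overlapping primitives; coordinates are from the bounding-box lower-left.
Flange: 90 × 24, A = 2 160 mm², y = 92 mm, Ī = 103 680 mm⁴.
Web: 20 × 80, A = 1 600 mm², y = 40 mm, Ī = 853 333 mm⁴.
Centroid: ȳ = ΣA·y / ΣA = 69.8723 mm.
Transfer each piece to the horizontal axis through the centroid using Ī + A·d² with d = y − 69.8723:
  flange: d = 22.1277 mm → contributes +1 161 288 mm⁴
  web: d = -29.8723 mm → contributes +2 281 104 mm⁴
Total I = 3 442 392 mm⁴.

Ix ≈ 3.442 × 10⁶ mm⁴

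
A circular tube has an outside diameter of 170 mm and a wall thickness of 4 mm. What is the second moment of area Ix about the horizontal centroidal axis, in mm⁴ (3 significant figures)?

Ix ≈ 7.19 × 10⁶ mm⁴

Split into non-overlapping primitives; take the origin at the lower-left of the bounding box.
Outer circle: ⌀170, A = 22 698 mm², y = 85 mm, Ī = 40 998 275 mm⁴.
Bore (subtracted): ⌀162, A = 20 612 mm², y = 85 mm, Ī = 33 808 816 mm⁴.
By symmetry the centroid is at mid-height, ȳ = 85 mm.
All pieces are centred on the horizontal centroidal axis, so I = ΣĪ (holes subtracted) = 7 189 459 mm⁴.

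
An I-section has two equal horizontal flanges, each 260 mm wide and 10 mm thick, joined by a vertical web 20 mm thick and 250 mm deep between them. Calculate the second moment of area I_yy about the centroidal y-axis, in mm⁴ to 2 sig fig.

Treat the section as a set of non-overlapping primitives; coordinates are from the bounding-box lower-left.
Bottom flange: 260 × 10, A = 2 600 mm², x = 130 mm, Ī = 14 646 667 mm⁴.
Web: 20 × 250, A = 5 000 mm², x = 130 mm, Ī = 166 667 mm⁴.
Top flange: 260 × 10, A = 2 600 mm², x = 130 mm, Ī = 14 646 667 mm⁴.
By symmetry the centroid is at mid-width, x̄ = 130 mm.
All pieces are centred on the centroidal y-axis, so I = ΣĪ = 29 460 000 mm⁴.

I_yy ≈ 2.9 × 10⁷ mm⁴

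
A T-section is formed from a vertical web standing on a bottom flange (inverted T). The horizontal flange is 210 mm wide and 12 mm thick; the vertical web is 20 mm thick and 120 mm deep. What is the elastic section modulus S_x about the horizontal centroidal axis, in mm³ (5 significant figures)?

S_x ≈ 8.8108 × 10⁴ mm³

Split into non-overlapping primitives; take the origin at the lower-left of the bounding box.
Flange: 210 × 12, A = 2 520 mm², y = 6 mm, Ī = 30 240 mm⁴.
Web: 20 × 120, A = 2 400 mm², y = 72 mm, Ī = 2 880 000 mm⁴.
Centroid: ȳ = ΣA·y / ΣA = 38.19512 mm.
Transfer each piece to the horizontal centroidal axis using Ī + A·d² with d = y − 38.19512:
  flange: d = -32.19512 mm → contributes +2 642 285 mm⁴
  web: d = 33.80488 mm → contributes +5 622 647 mm⁴
Total I = 8 264 933 mm⁴.
Extreme fibre distance c = 93.80488 mm; S = I/c = 88107.71 mm³.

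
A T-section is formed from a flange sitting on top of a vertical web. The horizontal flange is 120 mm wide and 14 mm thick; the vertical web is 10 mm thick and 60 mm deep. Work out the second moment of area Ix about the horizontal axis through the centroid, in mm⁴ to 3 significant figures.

Ix ≈ 8.13 × 10⁵ mm⁴

Decompose the section into non-overlapping parts with the origin at the bottom-left of its bounding rectangle.
Flange: 120 × 14, A = 1 680 mm², y = 67 mm, Ī = 27 440 mm⁴.
Web: 10 × 60, A = 600 mm², y = 30 mm, Ī = 180 000 mm⁴.
Centroid: ȳ = ΣA·y / ΣA = 57.263 mm.
Transfer each piece to the horizontal axis through the centroid using Ī + A·d² with d = y − 57.263:
  flange: d = 9.7368 mm → contributes +186 714 mm⁴
  web: d = -27.263 mm → contributes +625 968 mm⁴
Total I = 812 682 mm⁴.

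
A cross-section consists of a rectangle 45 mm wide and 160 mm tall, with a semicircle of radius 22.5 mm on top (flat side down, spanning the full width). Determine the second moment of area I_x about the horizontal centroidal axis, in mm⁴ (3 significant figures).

I_x ≈ 2.11 × 10⁷ mm⁴

Break the section into simple shapes (no overlaps), measuring from the bottom-left corner of the bounding box.
Rectangular body: 45 × 160, A = 7 200 mm², y = 80 mm, Ī = 15 360 000 mm⁴.
Semicircular cap: semicircle r = 22.5, A = 795.22 mm², y = 169.55 mm, Ī = 28 130 mm⁴.
Centroid: ȳ = ΣA·y / ΣA = 88.907 mm.
Transfer each piece to the horizontal centroidal axis using Ī + A·d² with d = y − 88.907:
  rectangular body: d = -8.9067 mm → contributes +15 931 171 mm⁴
  semicircular cap: d = 80.643 mm → contributes +5 199 598 mm⁴
Total I = 21 130 769 mm⁴.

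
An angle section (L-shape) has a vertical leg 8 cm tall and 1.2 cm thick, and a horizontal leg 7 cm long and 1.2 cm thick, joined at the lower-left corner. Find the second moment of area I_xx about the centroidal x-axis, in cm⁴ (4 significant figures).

Break the section into simple shapes (no overlaps), measuring from the bottom-left corner of the bounding box.
Vertical leg: 1.2 × 8, A = 9.6 cm², y = 4 cm, Ī = 51.2 cm⁴.
Horizontal leg (remainder): 5.8 × 1.2, A = 6.96 cm², y = 0.6 cm, Ī = 0.8352 cm⁴.
Centroid: ȳ = ΣA·y / ΣA = 2.57101 cm.
Transfer each piece to the centroidal x-axis using Ī + A·d² with d = y − 2.57101:
  vertical leg: d = 1.42899 cm → contributes +70.8032 cm⁴
  horizontal leg (remainder): d = -1.97101 cm → contributes +27.8741 cm⁴
Total I = 98.6773 cm⁴.

I_xx ≈ 98.68 cm⁴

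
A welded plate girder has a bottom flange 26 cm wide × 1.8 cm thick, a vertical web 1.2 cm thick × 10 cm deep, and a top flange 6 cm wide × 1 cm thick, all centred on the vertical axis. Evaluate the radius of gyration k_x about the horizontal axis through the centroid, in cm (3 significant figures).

k_x ≈ 3.95 cm

Treat the section as a set of non-overlapping primitives; coordinates are from the bounding-box lower-left.
Bottom plate: 26 × 1.8, A = 46.8 cm², y = 0.9 cm, Ī = 12.636 cm⁴.
Web plate: 1.2 × 10, A = 12 cm², y = 6.8 cm, Ī = 100 cm⁴.
Top plate: 6 × 1, A = 6 cm², y = 12.3 cm, Ī = 0.5 cm⁴.
Centroid: ȳ = ΣA·y / ΣA = 3.0481 cm.
Transfer each piece to the horizontal axis through the centroid using Ī + A·d² with d = y − 3.0481:
  bottom plate: d = -2.1481 cm → contributes +228.6 cm⁴
  web plate: d = 3.7519 cm → contributes +268.92 cm⁴
  top plate: d = 9.2519 cm → contributes +514.08 cm⁴
Total I = 1011.6 cm⁴.
Radius of gyration: k = √(I/A) = √(1011.6 / 64.8) = 3.9511 cm.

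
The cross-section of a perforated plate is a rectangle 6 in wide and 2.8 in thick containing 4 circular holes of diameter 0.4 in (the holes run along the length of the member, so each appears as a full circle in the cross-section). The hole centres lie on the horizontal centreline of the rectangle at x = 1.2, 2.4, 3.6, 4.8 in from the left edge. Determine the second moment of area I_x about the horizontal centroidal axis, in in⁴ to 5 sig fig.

I_x ≈ 10.971 in⁴

Decompose the section into non-overlapping parts with the origin at the bottom-left of its bounding rectangle.
Plate: 6 × 2.8, A = 16.8 in², y = 1.4 in, Ī = 10.976 in⁴.
Hole 1 (subtracted): ⌀0.4, A = 0.1256637 in², y = 1.4 in, Ī = 0.001256637 in⁴.
Hole 2 (subtracted): ⌀0.4, A = 0.1256637 in², y = 1.4 in, Ī = 0.001256637 in⁴.
Hole 3 (subtracted): ⌀0.4, A = 0.1256637 in², y = 1.4 in, Ī = 0.001256637 in⁴.
Hole 4 (subtracted): ⌀0.4, A = 0.1256637 in², y = 1.4 in, Ī = 0.001256637 in⁴.
By symmetry the centroid is at mid-height, ȳ = 1.4 in.
All pieces are centred on the horizontal centroidal axis, so I = ΣĪ (holes subtracted) = 10.97097 in⁴.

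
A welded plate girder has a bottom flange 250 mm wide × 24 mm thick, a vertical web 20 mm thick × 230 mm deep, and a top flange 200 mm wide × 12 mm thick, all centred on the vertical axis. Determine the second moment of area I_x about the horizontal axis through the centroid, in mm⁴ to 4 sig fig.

I_x ≈ 1.354 × 10⁸ mm⁴

Decompose the section into non-overlapping parts with the origin at the bottom-left of its bounding rectangle.
Bottom plate: 250 × 24, A = 6 000 mm², y = 12 mm, Ī = 288 000 mm⁴.
Web plate: 20 × 230, A = 4 600 mm², y = 139 mm, Ī = 20 278 333 mm⁴.
Top plate: 200 × 12, A = 2 400 mm², y = 260 mm, Ī = 28 800 mm⁴.
Centroid: ȳ = ΣA·y / ΣA = 102.723 mm.
Transfer each piece to the horizontal axis through the centroid using Ī + A·d² with d = y − 102.723:
  bottom plate: d = -90.7231 mm → contributes +49 672 060 mm⁴
  web plate: d = 36.2769 mm → contributes +26 332 003 mm⁴
  top plate: d = 157.277 mm → contributes +59 395 273 mm⁴
Total I = 135 399 336 mm⁴.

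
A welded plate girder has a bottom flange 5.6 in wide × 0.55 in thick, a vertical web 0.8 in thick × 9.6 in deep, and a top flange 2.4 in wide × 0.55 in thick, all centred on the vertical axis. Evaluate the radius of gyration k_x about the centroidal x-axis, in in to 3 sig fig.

Treat the section as a set of non-overlapping primitives; coordinates are from the bounding-box lower-left.
Bottom plate: 5.6 × 0.55, A = 3.08 in², y = 0.275 in, Ī = 0.077642 in⁴.
Web plate: 0.8 × 9.6, A = 7.68 in², y = 5.35 in, Ī = 58.982 in⁴.
Top plate: 2.4 × 0.55, A = 1.32 in², y = 10.425 in, Ī = 0.033275 in⁴.
Centroid: ȳ = ΣA·y / ΣA = 4.6106 in.
Transfer each piece to the centroidal x-axis using Ī + A·d² with d = y − 4.6106:
  bottom plate: d = -4.3356 in → contributes +57.974 in⁴
  web plate: d = 0.7394 in → contributes +63.181 in⁴
  top plate: d = 5.8144 in → contributes +44.659 in⁴
Total I = 165.81 in⁴.
Radius of gyration: k = √(I/A) = √(165.81 / 12.08) = 3.7049 in.

k_x ≈ 3.70 in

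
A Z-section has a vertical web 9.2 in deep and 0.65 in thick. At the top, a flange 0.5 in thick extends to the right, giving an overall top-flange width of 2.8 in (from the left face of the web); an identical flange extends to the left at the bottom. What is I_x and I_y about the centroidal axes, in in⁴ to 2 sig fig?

Treat the section as a set of non-overlapping primitives; coordinates are from the bounding-box lower-left.
Web: 0.65 × 9.2, A = 5.98 in², y = 4.6 in, Ī = 42.18 in⁴.
Top flange (beyond web): 2.15 × 0.5, A = 1.075 in², y = 8.95 in, Ī = 0.0224 in⁴.
Bottom flange (beyond web): 2.15 × 0.5, A = 1.075 in², y = 0.25 in, Ī = 0.0224 in⁴.
Centroid: ȳ = ΣA·y / ΣA = 4.6 in.
Transfer each piece to the centroidal x-axis using Ī + A·d² with d = y − 4.6:
  web: d = 0 in → contributes +42.18 in⁴
  top flange (beyond web): d = 4.35 in → contributes +20.36 in⁴
  bottom flange (beyond web): d = -4.35 in → contributes +20.36 in⁴
Total I = 82.91 in⁴.
For the y-axis: x̄ = 2.475 in.
Repeating about the centroidal y-axis gives I_y = 5.253 in⁴.

I_x ≈ 83 in⁴, I_y ≈ 5.3 in⁴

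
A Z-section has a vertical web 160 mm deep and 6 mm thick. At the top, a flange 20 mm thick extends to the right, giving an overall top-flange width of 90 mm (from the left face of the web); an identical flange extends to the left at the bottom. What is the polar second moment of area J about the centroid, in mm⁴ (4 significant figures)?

J ≈ 2.741 × 10⁷ mm⁴

Split into non-overlapping primitives; take the origin at the lower-left of the bounding box.
Web: 6 × 160, A = 960 mm², y = 80 mm, Ī = 2 048 000 mm⁴.
Top flange (beyond web): 84 × 20, A = 1 680 mm², y = 150 mm, Ī = 56 000 mm⁴.
Bottom flange (beyond web): 84 × 20, A = 1 680 mm², y = 10 mm, Ī = 56 000 mm⁴.
Centroid: ȳ = ΣA·y / ΣA = 80 mm.
Transfer each piece to the centroidal x-axis using Ī + A·d² with d = y − 80:
  web: d = 0 mm → contributes +2 048 000 mm⁴
  top flange (beyond web): d = 70 mm → contributes +8 288 000 mm⁴
  bottom flange (beyond web): d = -70 mm → contributes +8 288 000 mm⁴
Total I = 18 624 000 mm⁴.
For the y-axis: x̄ = 87 mm.
Repeating about the centroidal y-axis gives I_y = 8 782 560 mm⁴.
Polar second moment: J = I_x + I_y = 27 406 560 mm⁴.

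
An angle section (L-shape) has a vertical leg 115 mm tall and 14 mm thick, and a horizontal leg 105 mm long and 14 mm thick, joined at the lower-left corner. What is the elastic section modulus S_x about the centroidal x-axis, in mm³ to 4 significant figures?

S_x ≈ 4.522 × 10⁴ mm³

Decompose the section into non-overlapping parts with the origin at the bottom-left of its bounding rectangle.
Vertical leg: 14 × 115, A = 1 610 mm², y = 57.5 mm, Ī = 1 774 354 mm⁴.
Horizontal leg (remainder): 91 × 14, A = 1 274 mm², y = 7 mm, Ī = 20808.7 mm⁴.
Centroid: ȳ = ΣA·y / ΣA = 35.1917 mm.
Transfer each piece to the centroidal x-axis using Ī + A·d² with d = y − 35.1917:
  vertical leg: d = 22.3083 mm → contributes +2 575 584 mm⁴
  horizontal leg (remainder): d = -28.1917 mm → contributes +1 033 352 mm⁴
Total I = 3 608 935 mm⁴.
Extreme fibre distance c = 79.8083 mm; S = I/c = 45220.1 mm³.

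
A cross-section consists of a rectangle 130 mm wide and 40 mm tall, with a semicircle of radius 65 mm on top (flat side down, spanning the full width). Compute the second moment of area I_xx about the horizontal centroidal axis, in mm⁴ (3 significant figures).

Treat the section as a set of non-overlapping primitives; coordinates are from the bounding-box lower-left.
Rectangular body: 130 × 40, A = 5 200 mm², y = 20 mm, Ī = 693 333 mm⁴.
Semicircular cap: semicircle r = 65, A = 6636.6 mm², y = 67.587 mm, Ī = 1 959 230 mm⁴.
Centroid: ȳ = ΣA·y / ΣA = 46.681 mm.
Transfer each piece to the horizontal centroidal axis using Ī + A·d² with d = y − 46.681:
  rectangular body: d = -26.681 mm → contributes +4 395 156 mm⁴
  semicircular cap: d = 20.906 mm → contributes +4 859 727 mm⁴
Total I = 9 254 882 mm⁴.

I_xx ≈ 9.25 × 10⁶ mm⁴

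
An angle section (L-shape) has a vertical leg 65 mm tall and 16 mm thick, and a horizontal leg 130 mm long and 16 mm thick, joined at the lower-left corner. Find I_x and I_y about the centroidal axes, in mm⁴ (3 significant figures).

I_x ≈ 8.03 × 10⁵ mm⁴, I_y ≈ 4.80 × 10⁶ mm⁴

Break the section into simple shapes (no overlaps), measuring from the bottom-left corner of the bounding box.
Vertical leg: 16 × 65, A = 1 040 mm², y = 32.5 mm, Ī = 366 167 mm⁴.
Horizontal leg (remainder): 114 × 16, A = 1 824 mm², y = 8 mm, Ī = 38 912 mm⁴.
Centroid: ȳ = ΣA·y / ΣA = 16.897 mm.
Transfer each piece to the centroidal x-axis using Ī + A·d² with d = y − 16.897:
  vertical leg: d = 15.603 mm → contributes +619 370 mm⁴
  horizontal leg (remainder): d = -8.8966 mm → contributes +183 282 mm⁴
Total I = 802 652 mm⁴.
For the y-axis: x̄ = 49.397 mm.
Repeating about the centroidal y-axis gives I_y = 4 795 992 mm⁴.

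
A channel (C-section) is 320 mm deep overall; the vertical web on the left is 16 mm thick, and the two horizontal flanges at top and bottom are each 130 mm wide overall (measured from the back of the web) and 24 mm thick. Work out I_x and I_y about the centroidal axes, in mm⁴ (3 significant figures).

Decompose the section into non-overlapping parts with the origin at the bottom-left of its bounding rectangle.
Web: 16 × 320, A = 5 120 mm², y = 160 mm, Ī = 43 690 667 mm⁴.
Top flange (beyond web): 114 × 24, A = 2 736 mm², y = 308 mm, Ī = 131 328 mm⁴.
Bottom flange (beyond web): 114 × 24, A = 2 736 mm², y = 12 mm, Ī = 131 328 mm⁴.
By symmetry the centroid is at mid-height, ȳ = 160 mm.
Transfer each piece to the centroidal x-axis using Ī + A·d² with d = y − 160:
  web: d = 0 mm → contributes +43 690 667 mm⁴
  top flange (beyond web): d = 148 mm → contributes +60 060 672 mm⁴
  bottom flange (beyond web): d = -148 mm → contributes +60 060 672 mm⁴
Total I = 163 812 011 mm⁴.
For the y-axis: x̄ = 41.58 mm.
Repeating about the centroidal y-axis gives I_y = 17 210 847 mm⁴.

I_x ≈ 1.64 × 10⁸ mm⁴, I_y ≈ 1.72 × 10⁷ mm⁴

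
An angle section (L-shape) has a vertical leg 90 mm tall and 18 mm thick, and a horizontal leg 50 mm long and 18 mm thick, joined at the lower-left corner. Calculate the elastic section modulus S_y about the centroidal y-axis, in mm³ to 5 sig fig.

S_y ≈ 1.0408 × 10⁴ mm³

Split into non-overlapping primitives; take the origin at the lower-left of the bounding box.
Vertical leg: 18 × 90, A = 1 620 mm², x = 9 mm, Ī = 43 740 mm⁴.
Horizontal leg (remainder): 32 × 18, A = 576 mm², x = 34 mm, Ī = 49 152 mm⁴.
Centroid: x̄ = ΣA·x / ΣA = 15.55738 mm.
Transfer each piece to the centroidal y-axis using Ī + A·d² with d = x − 15.55738:
  vertical leg: d = -6.557377 mm → contributes +113398.7 mm⁴
  horizontal leg (remainder): d = 18.44262 mm → contributes +245067.1 mm⁴
Total I = 358465.8 mm⁴.
Extreme fibre distance c = 34.44262 mm; S = I/c = 10407.62 mm³.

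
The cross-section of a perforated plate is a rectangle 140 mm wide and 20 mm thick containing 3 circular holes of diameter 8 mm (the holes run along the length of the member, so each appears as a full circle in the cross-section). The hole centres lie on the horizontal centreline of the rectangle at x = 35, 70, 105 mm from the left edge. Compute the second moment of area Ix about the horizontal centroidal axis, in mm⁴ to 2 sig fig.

Treat the section as a set of non-overlapping primitives; coordinates are from the bounding-box lower-left.
Plate: 140 × 20, A = 2 800 mm², y = 10 mm, Ī = 93 333 mm⁴.
Hole 1 (subtracted): ⌀8, A = 50.27 mm², y = 10 mm, Ī = 201.1 mm⁴.
Hole 2 (subtracted): ⌀8, A = 50.27 mm², y = 10 mm, Ī = 201.1 mm⁴.
Hole 3 (subtracted): ⌀8, A = 50.27 mm², y = 10 mm, Ī = 201.1 mm⁴.
By symmetry the centroid is at mid-height, ȳ = 10 mm.
All pieces are centred on the horizontal centroidal axis, so I = ΣĪ (holes subtracted) = 92 730 mm⁴.

Ix ≈ 9.3 × 10⁴ mm⁴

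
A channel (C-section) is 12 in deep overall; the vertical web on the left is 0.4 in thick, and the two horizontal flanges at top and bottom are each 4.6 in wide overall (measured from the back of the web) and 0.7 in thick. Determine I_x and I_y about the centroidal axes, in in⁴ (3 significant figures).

I_x ≈ 246 in⁴, I_y ≈ 22.7 in⁴

Split into non-overlapping primitives; take the origin at the lower-left of the bounding box.
Web: 0.4 × 12, A = 4.8 in², y = 6 in, Ī = 57.6 in⁴.
Top flange (beyond web): 4.2 × 0.7, A = 2.94 in², y = 11.65 in, Ī = 0.12005 in⁴.
Bottom flange (beyond web): 4.2 × 0.7, A = 2.94 in², y = 0.35 in, Ī = 0.12005 in⁴.
By symmetry the centroid is at mid-height, ȳ = 6 in.
Transfer each piece to the centroidal x-axis using Ī + A·d² with d = y − 6:
  web: d = 0 in → contributes +57.6 in⁴
  top flange (beyond web): d = 5.65 in → contributes +93.972 in⁴
  bottom flange (beyond web): d = -5.65 in → contributes +93.972 in⁴
Total I = 245.54 in⁴.
For the y-axis: x̄ = 1.4663 in.
Repeating about the centroidal y-axis gives I_y = 22.687 in⁴.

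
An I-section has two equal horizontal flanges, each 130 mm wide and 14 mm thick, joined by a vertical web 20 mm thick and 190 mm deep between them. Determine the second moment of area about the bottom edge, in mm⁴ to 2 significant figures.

I_base ≈ 1.4 × 10⁸ mm⁴

Decompose the section into non-overlapping parts with the origin at the bottom-left of its bounding rectangle.
Bottom flange: 130 × 14, A = 1 820 mm², y = 7 mm, Ī = 29 727 mm⁴.
Web: 20 × 190, A = 3 800 mm², y = 109 mm, Ī = 11 431 667 mm⁴.
Top flange: 130 × 14, A = 1 820 mm², y = 211 mm, Ī = 29 727 mm⁴.
Transfer each piece to the base of the section using Ī + A·d² with d = y − 0:
  bottom flange: d = 7 mm → contributes +118 907 mm⁴
  web: d = 109 mm → contributes +56 579 467 mm⁴
  top flange: d = 211 mm → contributes +81 057 947 mm⁴
Total I = 137 756 320 mm⁴.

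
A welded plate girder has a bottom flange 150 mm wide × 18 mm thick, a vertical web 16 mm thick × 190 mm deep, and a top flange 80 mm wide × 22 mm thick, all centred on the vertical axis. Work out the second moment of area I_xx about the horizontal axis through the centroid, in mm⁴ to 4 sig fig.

I_xx ≈ 5.708 × 10⁷ mm⁴

Break the section into simple shapes (no overlaps), measuring from the bottom-left corner of the bounding box.
Bottom plate: 150 × 18, A = 2 700 mm², y = 9 mm, Ī = 72 900 mm⁴.
Web plate: 16 × 190, A = 3 040 mm², y = 113 mm, Ī = 9 145 333 mm⁴.
Top plate: 80 × 22, A = 1 760 mm², y = 219 mm, Ī = 70986.7 mm⁴.
Centroid: ȳ = ΣA·y / ΣA = 100.435 mm.
Transfer each piece to the horizontal axis through the centroid using Ī + A·d² with d = y − 100.435:
  bottom plate: d = -91.4347 mm → contributes +22 645 705 mm⁴
  web plate: d = 12.5653 mm → contributes +9 625 312 mm⁴
  top plate: d = 118.565 mm → contributes +24 812 606 mm⁴
Total I = 57 083 623 mm⁴.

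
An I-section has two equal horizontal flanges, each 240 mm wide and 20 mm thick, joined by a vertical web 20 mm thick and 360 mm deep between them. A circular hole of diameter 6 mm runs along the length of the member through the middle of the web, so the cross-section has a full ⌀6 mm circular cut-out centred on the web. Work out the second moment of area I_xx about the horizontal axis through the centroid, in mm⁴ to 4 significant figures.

I_xx ≈ 4.246 × 10⁸ mm⁴

Treat the section as a set of non-overlapping primitives; coordinates are from the bounding-box lower-left.
Bottom flange: 240 × 20, A = 4 800 mm², y = 10 mm, Ī = 160 000 mm⁴.
Web: 20 × 360, A = 7 200 mm², y = 200 mm, Ī = 77 760 000 mm⁴.
Top flange: 240 × 20, A = 4 800 mm², y = 390 mm, Ī = 160 000 mm⁴.
Hole (subtracted): ⌀6, A = 28.2743 mm², y = 200 mm, Ī = 63.6173 mm⁴.
By symmetry the centroid is at mid-height, ȳ = 200 mm.
Transfer each piece to the horizontal axis through the centroid using Ī + A·d² with d = y − 200:
  bottom flange: d = -190 mm → contributes +173 440 000 mm⁴
  web: d = 0 mm → contributes +77 760 000 mm⁴
  top flange: d = 190 mm → contributes +173 440 000 mm⁴
  hole: d = 0 mm → contributes −63.6173 mm⁴
Total I = 424 639 936 mm⁴.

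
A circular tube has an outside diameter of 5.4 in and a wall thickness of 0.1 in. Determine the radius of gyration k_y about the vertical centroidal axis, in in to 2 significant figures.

k_y ≈ 1.9 in

Decompose the section into non-overlapping parts with the origin at the bottom-left of its bounding rectangle.
Outer circle: ⌀5.4, A = 22.9 in², x = 2.7 in, Ī = 41.74 in⁴.
Bore (subtracted): ⌀5.2, A = 21.24 in², x = 2.7 in, Ī = 35.89 in⁴.
By symmetry the centroid is at mid-width, x̄ = 2.7 in.
All pieces are centred on the vertical centroidal axis, so I = ΣĪ (holes subtracted) = 5.848 in⁴.
Radius of gyration: k = √(I/A) = √(5.848 / 1.665) = 1.874 in.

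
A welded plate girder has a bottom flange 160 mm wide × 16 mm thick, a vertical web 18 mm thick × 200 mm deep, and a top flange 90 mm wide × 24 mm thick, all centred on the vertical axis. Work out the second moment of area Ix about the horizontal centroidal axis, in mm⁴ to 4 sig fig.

Ix ≈ 6.897 × 10⁷ mm⁴

Break the section into simple shapes (no overlaps), measuring from the bottom-left corner of the bounding box.
Bottom plate: 160 × 16, A = 2 560 mm², y = 8 mm, Ī = 54613.3 mm⁴.
Web plate: 18 × 200, A = 3 600 mm², y = 116 mm, Ī = 12 000 000 mm⁴.
Top plate: 90 × 24, A = 2 160 mm², y = 228 mm, Ī = 103 680 mm⁴.
Centroid: ȳ = ΣA·y / ΣA = 111.846 mm.
Transfer each piece to the horizontal centroidal axis using Ī + A·d² with d = y − 111.846:
  bottom plate: d = -103.846 mm → contributes +27 661 714 mm⁴
  web plate: d = 4.15385 mm → contributes +12 062 116 mm⁴
  top plate: d = 116.154 mm → contributes +29 245 787 mm⁴
Total I = 68 969 616 mm⁴.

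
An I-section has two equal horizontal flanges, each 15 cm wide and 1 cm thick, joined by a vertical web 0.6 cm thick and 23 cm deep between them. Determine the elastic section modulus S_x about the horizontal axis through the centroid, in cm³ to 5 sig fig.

S_x ≈ 394.47 cm³

Break the section into simple shapes (no overlaps), measuring from the bottom-left corner of the bounding box.
Bottom flange: 15 × 1, A = 15 cm², y = 0.5 cm, Ī = 1.25 cm⁴.
Web: 0.6 × 23, A = 13.8 cm², y = 12.5 cm, Ī = 608.35 cm⁴.
Top flange: 15 × 1, A = 15 cm², y = 24.5 cm, Ī = 1.25 cm⁴.
By symmetry the centroid is at mid-height, ȳ = 12.5 cm.
Transfer each piece to the horizontal axis through the centroid using Ī + A·d² with d = y − 12.5:
  bottom flange: d = -12 cm → contributes +2161.25 cm⁴
  web: d = 0 cm → contributes +608.35 cm⁴
  top flange: d = 12 cm → contributes +2161.25 cm⁴
Total I = 4930.85 cm⁴.
Extreme fibre distance c = 12.5 cm; S = I/c = 394.468 cm³.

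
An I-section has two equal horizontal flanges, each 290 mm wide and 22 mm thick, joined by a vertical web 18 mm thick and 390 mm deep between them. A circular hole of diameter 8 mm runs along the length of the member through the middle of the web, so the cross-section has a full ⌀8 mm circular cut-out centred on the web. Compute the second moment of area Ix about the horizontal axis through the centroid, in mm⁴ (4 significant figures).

Ix ≈ 6.310 × 10⁸ mm⁴

Break the section into simple shapes (no overlaps), measuring from the bottom-left corner of the bounding box.
Bottom flange: 290 × 22, A = 6 380 mm², y = 11 mm, Ī = 257 327 mm⁴.
Web: 18 × 390, A = 7 020 mm², y = 217 mm, Ī = 88 978 500 mm⁴.
Top flange: 290 × 22, A = 6 380 mm², y = 423 mm, Ī = 257 327 mm⁴.
Hole (subtracted): ⌀8, A = 50.2655 mm², y = 217 mm, Ī = 201.062 mm⁴.
By symmetry the centroid is at mid-height, ȳ = 217 mm.
Transfer each piece to the horizontal axis through the centroid using Ī + A·d² with d = y − 217:
  bottom flange: d = -206 mm → contributes +270 999 007 mm⁴
  web: d = 0 mm → contributes +88 978 500 mm⁴
  top flange: d = 206 mm → contributes +270 999 007 mm⁴
  hole: d = 0 mm → contributes −201.062 mm⁴
Total I = 630 976 312 mm⁴.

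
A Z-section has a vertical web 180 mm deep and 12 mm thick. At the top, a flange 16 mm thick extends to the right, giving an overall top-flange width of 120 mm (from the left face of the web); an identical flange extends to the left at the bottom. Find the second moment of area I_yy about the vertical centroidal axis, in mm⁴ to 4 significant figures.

I_yy ≈ 1.583 × 10⁷ mm⁴

Decompose the section into non-overlapping parts with the origin at the bottom-left of its bounding rectangle.
Web: 12 × 180, A = 2 160 mm², x = 114 mm, Ī = 25 920 mm⁴.
Top flange (beyond web): 108 × 16, A = 1 728 mm², x = 174 mm, Ī = 1 679 616 mm⁴.
Bottom flange (beyond web): 108 × 16, A = 1 728 mm², x = 54 mm, Ī = 1 679 616 mm⁴.
Centroid: x̄ = ΣA·x / ΣA = 114 mm.
Transfer each piece to the vertical centroidal axis using Ī + A·d² with d = x − 114:
  web: d = 0 mm → contributes +25 920 mm⁴
  top flange (beyond web): d = 60 mm → contributes +7 900 416 mm⁴
  bottom flange (beyond web): d = -60 mm → contributes +7 900 416 mm⁴
Total I = 15 826 752 mm⁴.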